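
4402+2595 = 6997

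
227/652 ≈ 0.348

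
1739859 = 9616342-7876483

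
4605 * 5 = 23025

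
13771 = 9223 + 4548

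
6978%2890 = 1198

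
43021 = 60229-17208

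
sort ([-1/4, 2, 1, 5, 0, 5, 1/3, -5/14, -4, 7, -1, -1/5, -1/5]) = [-4, -1, -5/14, -1/4, -1/5, -1/5, 0, 1/3, 1, 2, 5, 5, 7]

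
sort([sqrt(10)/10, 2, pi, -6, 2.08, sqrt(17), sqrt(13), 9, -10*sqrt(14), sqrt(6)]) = [-10*sqrt(14), -6, sqrt(10)/10, 2, 2.08, sqrt(6), pi, sqrt(13), sqrt(17), 9]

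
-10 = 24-34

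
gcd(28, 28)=28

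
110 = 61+49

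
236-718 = -482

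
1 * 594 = 594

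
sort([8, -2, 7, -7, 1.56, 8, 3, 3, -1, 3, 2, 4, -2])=[-7, -2, -2, -1, 1.56, 2, 3, 3, 3, 4, 7, 8, 8]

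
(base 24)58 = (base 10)128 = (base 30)48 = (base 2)10000000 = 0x80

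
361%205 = 156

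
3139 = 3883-744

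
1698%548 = 54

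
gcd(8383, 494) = 1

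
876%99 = 84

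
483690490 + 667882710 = 1151573200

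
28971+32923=61894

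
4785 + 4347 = 9132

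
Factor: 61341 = 3^1*7^1*23^1*127^1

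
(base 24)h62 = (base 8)23322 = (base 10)9938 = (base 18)1cc2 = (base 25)fmd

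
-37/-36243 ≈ 0.00102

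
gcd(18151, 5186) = 2593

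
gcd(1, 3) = 1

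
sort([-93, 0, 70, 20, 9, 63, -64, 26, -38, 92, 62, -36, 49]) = [-93, -64, -38, -36, 0, 9, 20, 26, 49, 62, 63, 70, 92]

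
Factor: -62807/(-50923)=181^1 * 347^1 * 50923^(-1)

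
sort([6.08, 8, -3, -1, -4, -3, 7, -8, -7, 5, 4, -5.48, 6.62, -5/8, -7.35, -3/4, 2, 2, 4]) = [-8, -7.35, -7, -5.48, -4, -3, -3, -1, -3/4, -5/8, 2, 2, 4, 4, 5, 6.08, 6.62, 7, 8]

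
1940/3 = 646 + 2/3 ≈ 646.67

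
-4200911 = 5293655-9494566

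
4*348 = 1392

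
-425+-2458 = -2883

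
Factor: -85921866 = -1 * 2^1 * 3^2 * 109^1 * 43793^1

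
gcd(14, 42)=14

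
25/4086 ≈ 0.00612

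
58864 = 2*29432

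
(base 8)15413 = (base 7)26120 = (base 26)a67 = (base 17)16g4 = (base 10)6923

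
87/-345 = -29/115 ≈ -0.252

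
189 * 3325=628425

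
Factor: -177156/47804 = -1 * 3^2 * 7^1 * 17^(-1) = -63/17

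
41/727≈0.0564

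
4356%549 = 513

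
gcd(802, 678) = 2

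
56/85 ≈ 0.659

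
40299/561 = 71 + 156/187 ≈ 71.83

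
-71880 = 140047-211927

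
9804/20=2451/5=490.20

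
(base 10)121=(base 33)3m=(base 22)5b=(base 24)51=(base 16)79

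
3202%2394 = 808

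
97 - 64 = 33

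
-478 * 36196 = -17301688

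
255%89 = 77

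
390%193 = 4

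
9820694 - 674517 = 9146177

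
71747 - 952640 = -880893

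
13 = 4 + 9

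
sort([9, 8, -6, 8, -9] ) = [-9, -6, 8, 8, 9] 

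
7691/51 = 150+41/51 ≈ 150.80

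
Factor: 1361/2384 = 2^(-4) * 149^(-1) * 1361^1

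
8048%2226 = 1370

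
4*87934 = 351736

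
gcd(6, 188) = 2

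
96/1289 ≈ 0.0745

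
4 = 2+2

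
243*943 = 229149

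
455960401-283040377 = 172920024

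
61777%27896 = 5985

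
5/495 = 1/99≈0.0101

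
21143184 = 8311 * 2544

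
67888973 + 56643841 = 124532814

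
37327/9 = 4147 + 4/9≈4147.44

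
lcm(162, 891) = 1782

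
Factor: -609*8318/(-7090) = 3^1*5^(-1)*7^1*29^1*709^(-1)*4159^1 = 2532831/3545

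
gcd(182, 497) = 7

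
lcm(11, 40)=440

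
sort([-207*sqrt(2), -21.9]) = [-207*sqrt(2), -21.9]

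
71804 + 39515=111319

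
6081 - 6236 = -155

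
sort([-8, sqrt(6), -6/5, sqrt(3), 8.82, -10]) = [-10, -8, -6/5, sqrt(3), sqrt(6), 8.82]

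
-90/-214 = 45/107 ≈ 0.421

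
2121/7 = 303 = 303.00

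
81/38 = 2 + 5/38 ≈ 2.13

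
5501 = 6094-593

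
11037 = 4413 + 6624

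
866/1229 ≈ 0.705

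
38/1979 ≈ 0.0192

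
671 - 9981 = -9310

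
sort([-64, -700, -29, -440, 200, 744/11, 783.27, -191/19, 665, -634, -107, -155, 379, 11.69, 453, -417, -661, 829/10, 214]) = [-700, -661, -634, -440, -417, -155, -107, -64, -29, -191/19, 11.69, 744/11, 829/10, 200, 214, 379, 453, 665, 783.27]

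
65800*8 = 526400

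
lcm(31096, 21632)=497536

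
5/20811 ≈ 0.000240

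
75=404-329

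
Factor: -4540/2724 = -1*3^(-1)*5^1 = -5/3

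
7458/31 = 240 + 18/31 ≈ 240.58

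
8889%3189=2511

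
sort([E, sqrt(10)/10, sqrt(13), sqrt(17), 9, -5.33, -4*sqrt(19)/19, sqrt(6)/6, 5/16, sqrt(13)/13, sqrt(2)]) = [-5.33, -4*sqrt(19)/19, sqrt(13)/13, 5/16, sqrt(10)/10, sqrt(6)/6, sqrt(2), E, sqrt(13), sqrt(17), 9]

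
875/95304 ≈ 0.00918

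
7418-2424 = 4994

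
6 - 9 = -3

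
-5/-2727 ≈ 0.00183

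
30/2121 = 10/707 ≈ 0.0141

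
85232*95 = 8097040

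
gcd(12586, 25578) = 406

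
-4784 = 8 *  (-598)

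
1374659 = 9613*143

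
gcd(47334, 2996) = 14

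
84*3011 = 252924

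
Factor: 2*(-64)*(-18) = 2^8*3^2 = 2304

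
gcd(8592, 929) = 1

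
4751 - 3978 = 773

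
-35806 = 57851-93657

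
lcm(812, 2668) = 18676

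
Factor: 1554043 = 1554043^1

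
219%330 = 219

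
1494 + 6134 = 7628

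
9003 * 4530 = 40783590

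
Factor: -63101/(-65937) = 3^(-1)*31^(-1)*89^1 = 89/93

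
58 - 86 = -28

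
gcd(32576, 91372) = 4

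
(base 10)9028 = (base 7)35215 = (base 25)eb3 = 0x2344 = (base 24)fg4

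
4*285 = 1140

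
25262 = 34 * 743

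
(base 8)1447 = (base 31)q1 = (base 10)807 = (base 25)177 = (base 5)11212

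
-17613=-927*19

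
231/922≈0.251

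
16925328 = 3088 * 5481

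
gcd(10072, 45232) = 8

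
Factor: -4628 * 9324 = -1 * 2^4 * 3^2 * 7^1 * 13^1 * 37^1 * 89^1 = -43151472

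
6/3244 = 3/1622≈0.00185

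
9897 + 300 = 10197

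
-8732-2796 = -11528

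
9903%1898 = 413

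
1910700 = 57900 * 33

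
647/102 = 6 + 35/102 ≈ 6.34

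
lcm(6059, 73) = 6059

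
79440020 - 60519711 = 18920309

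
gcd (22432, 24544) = 32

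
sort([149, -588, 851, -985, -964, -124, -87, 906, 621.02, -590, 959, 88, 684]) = [-985, -964, -590, -588, -124, -87, 88, 149, 621.02, 684, 851, 906, 959]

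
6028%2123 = 1782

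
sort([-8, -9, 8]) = [-9, -8, 8]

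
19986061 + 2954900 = 22940961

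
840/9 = 93 + 1/3≈93.33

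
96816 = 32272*3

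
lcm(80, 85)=1360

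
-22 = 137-159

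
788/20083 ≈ 0.0392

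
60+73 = 133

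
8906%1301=1100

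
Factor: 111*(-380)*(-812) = 2^4*3^1*5^1*7^1*19^1*29^1*37^1 = 34250160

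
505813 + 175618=681431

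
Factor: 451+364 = 5^1 * 163^1 = 815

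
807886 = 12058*67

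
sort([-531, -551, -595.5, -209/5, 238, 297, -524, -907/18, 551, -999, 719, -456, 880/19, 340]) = [-999, -595.5, -551, -531, -524, -456, -907/18, -209/5, 880/19, 238, 297, 340, 551, 719]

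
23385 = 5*4677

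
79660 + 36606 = 116266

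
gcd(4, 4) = 4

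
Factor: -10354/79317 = -1*2^1*3^(-2)*7^(-1)*31^1*167^1*1259^(-1)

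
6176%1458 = 344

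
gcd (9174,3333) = 33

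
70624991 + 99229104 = 169854095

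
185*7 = 1295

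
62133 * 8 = 497064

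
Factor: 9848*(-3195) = -1*2^3*3^2*5^1*71^1*1231^1 = -31464360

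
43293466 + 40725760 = 84019226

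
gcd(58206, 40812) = 6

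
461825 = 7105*65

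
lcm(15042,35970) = 827310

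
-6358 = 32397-38755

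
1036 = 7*148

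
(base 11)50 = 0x37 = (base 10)55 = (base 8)67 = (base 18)31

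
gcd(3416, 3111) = 61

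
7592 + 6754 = 14346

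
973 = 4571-3598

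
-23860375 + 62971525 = 39111150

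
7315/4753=1 + 366/679 ≈ 1.54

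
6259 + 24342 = 30601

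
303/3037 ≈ 0.0998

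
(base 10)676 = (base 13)400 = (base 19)1gb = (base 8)1244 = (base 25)121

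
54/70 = 27/35≈0.771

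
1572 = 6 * 262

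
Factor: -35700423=-1 * 3^1 * 11^1 * 163^1 * 6637^1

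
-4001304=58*(-68988)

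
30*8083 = 242490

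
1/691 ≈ 0.00145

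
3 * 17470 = 52410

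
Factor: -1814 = -1*2^1*907^1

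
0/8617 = 0 = 0.00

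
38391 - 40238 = -1847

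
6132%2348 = 1436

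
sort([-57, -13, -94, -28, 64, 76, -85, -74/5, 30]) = [-94, -85, -57, -28, -74/5, -13, 30, 64, 76]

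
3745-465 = 3280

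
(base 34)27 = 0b1001011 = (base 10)75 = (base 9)83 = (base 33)29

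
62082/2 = 31041 = 31041.00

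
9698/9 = 1077 + 5/9 ≈ 1077.56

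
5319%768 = 711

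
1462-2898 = -1436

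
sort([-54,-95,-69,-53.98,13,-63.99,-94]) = [-95,-94,-69,-63.99,-54,-53.98,13]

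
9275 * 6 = 55650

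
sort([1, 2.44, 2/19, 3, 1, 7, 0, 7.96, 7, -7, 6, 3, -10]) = [-10, -7, 0, 2/19, 1, 1, 2.44, 3, 3, 6, 7, 7, 7.96]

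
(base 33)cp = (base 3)120121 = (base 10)421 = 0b110100101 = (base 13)265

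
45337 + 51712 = 97049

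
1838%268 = 230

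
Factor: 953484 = 2^2*3^1*7^1*11351^1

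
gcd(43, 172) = 43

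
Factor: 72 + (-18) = 2^1 * 3^3 = 54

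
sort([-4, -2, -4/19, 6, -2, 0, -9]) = [-9, -4, -2, -2, -4/19, 0, 6]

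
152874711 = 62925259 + 89949452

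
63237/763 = 82+671/763 ≈ 82.88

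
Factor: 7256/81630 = 2^2*3^(-2)*5^(-1) = 4/45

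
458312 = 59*7768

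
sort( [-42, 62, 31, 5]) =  [-42, 5, 31, 62]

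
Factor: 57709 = 57709^1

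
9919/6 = 1653 + 1/6 ≈ 1653.17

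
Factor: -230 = -1 * 2^1 * 5^1 * 23^1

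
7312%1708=480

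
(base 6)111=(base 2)101011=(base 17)29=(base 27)1g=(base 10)43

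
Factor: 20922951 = 3^1 * 7^2 * 317^1 * 449^1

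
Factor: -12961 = -1*13^1*997^1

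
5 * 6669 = 33345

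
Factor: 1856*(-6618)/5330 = -1*2^6*3^1*5^(-1)*13^(-1)*29^1*41^(-1)*1103^1 = -6141504/2665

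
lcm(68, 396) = 6732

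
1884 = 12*157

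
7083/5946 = 1 + 379/1982 ≈ 1.19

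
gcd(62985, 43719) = 741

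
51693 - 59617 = -7924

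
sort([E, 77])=[E, 77]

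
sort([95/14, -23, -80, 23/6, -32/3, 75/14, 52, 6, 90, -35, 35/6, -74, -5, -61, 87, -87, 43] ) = [-87, -80, -74, -61, -35, -23, -32/3, -5, 23/6, 75/14, 35/6, 6, 95/14, 43, 52, 87, 90] 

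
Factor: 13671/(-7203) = -1*3^1*7^(-2)*31^1 = -93/49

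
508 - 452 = 56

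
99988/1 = 99988 = 99988.00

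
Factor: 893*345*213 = 3^2*5^1*19^1*23^1*47^1*71^1 = 65622105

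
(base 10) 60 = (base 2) 111100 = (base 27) 26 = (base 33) 1r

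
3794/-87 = -43 - 53/87 ≈ -43.61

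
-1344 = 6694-8038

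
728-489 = 239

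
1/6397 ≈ 0.000156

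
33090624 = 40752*812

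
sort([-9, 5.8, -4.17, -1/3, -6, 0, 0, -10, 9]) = [-10, -9, -6, -4.17, -1/3, 0, 0, 5.8, 9]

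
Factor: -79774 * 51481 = -1 * 2^1 * 39887^1 * 51481^1 = -4106845294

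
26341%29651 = 26341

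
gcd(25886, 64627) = 1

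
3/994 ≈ 0.00302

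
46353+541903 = 588256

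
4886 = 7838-2952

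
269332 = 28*9619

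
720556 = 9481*76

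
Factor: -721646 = -1*2^1*360823^1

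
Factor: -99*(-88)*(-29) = -1*2^3*3^2*11^2*29^1 = -252648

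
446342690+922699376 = 1369042066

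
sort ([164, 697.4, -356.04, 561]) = [-356.04, 164, 561, 697.4]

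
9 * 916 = 8244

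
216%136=80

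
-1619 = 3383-5002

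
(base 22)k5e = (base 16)264c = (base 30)aqo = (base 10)9804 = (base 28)ce4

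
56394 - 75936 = -19542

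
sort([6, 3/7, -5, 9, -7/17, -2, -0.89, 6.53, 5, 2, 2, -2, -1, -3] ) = [-5, -3, -2, -2, -1, -0.89, -7/17, 3/7, 2, 2, 5, 6, 6.53, 9] 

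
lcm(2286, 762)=2286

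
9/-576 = -1/64 ≈ -0.0156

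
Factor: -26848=-1*2^5*839^1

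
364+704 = 1068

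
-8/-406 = 4/203 ≈ 0.0197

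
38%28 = 10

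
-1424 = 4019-5443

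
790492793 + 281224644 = 1071717437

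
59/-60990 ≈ -0.000967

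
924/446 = 462/223 ≈ 2.07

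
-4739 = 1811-6550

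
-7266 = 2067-9333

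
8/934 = 4/467 ≈ 0.00857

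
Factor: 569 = 569^1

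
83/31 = 2 + 21/31 ≈ 2.68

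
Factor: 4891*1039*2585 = 5^1*11^1*47^1*67^1*73^1*1039^1 = 13136321165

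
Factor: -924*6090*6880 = -1*2^8*3^2*5^2*7^2*11^1*29^1*43^1 = -38714860800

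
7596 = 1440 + 6156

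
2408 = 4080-1672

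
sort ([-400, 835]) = [-400, 835]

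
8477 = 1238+7239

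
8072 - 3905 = 4167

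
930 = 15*62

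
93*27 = 2511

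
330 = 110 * 3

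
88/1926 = 44/963 ≈ 0.0457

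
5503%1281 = 379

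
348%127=94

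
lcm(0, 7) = 0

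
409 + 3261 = 3670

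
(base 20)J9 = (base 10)389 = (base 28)DP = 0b110000101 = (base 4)12011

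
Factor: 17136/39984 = 3^1*7^(-1) = 3/7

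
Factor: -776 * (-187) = 2^3 * 11^1 * 17^1 * 97^1 = 145112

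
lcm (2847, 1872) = 136656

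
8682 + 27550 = 36232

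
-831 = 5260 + -6091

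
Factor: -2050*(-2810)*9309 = 2^2*3^1*5^3*29^1*41^1*107^1*281^1 = 53624494500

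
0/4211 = 0 = 0.00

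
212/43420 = 53/10855 ≈ 0.00488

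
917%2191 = 917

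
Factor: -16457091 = -1*3^1*7^2*111953^1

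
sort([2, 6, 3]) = [2, 3, 6]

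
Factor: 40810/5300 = 2^(-1) * 5^(-1) * 7^1 * 11^1 = 77/10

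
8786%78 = 50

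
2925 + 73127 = 76052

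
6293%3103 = 87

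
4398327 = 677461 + 3720866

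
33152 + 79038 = 112190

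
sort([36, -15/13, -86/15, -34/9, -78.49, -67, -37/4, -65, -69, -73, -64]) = [-78.49, -73, -69, -67, -65, -64, -37/4, -86/15, -34/9, -15/13, 36]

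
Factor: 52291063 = 11^1*1553^1*3061^1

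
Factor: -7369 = -1 * 7369^1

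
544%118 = 72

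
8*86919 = 695352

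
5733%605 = 288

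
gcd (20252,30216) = 4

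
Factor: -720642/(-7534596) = 2^(-1)*13^1*131^(-1)*4793^(-1)*9239^1 = 120107/1255766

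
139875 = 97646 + 42229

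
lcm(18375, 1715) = 128625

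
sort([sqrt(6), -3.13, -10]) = [-10, -3.13, sqrt(6)]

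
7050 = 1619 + 5431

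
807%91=79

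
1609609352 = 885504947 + 724104405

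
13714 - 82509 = -68795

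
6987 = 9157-2170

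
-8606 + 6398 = -2208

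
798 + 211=1009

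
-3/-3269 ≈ 0.000918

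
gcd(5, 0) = 5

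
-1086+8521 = 7435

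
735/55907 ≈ 0.0131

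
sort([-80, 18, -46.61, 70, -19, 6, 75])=[-80, -46.61, -19, 6, 18, 70, 75]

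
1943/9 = 215 + 8/9 ≈ 215.89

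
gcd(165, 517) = 11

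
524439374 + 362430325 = 886869699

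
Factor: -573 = -1 * 3^1 * 191^1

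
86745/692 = 125 + 245/692 ≈ 125.35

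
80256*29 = 2327424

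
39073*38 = 1484774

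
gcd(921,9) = 3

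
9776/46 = 212 + 12/23 ≈ 212.52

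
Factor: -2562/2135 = -1 * 2^1 * 3^1 * 5^(-1) = -6/5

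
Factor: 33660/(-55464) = -1*2^(-1)*3^1*5^1*11^1*17^1*2311^(-1) = -2805/4622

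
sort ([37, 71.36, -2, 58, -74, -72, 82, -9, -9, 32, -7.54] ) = [-74, -72, -9, -9, -7.54, -2, 32, 37, 58, 71.36, 82] 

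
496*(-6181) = -3065776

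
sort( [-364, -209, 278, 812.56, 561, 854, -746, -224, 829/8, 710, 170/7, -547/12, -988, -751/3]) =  [-988, -746, -364, -751/3, -224, -209, -547/12, 170/7, 829/8, 278, 561, 710, 812.56, 854]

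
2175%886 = 403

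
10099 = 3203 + 6896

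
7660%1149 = 766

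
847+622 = 1469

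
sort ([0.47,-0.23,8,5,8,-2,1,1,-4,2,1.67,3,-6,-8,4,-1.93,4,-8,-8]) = [-8,-8,-8,-6,-4,-2,-1.93,-0.23,0.47,1,1,1.67,2,3,4,4,5,8,8]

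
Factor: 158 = 2^1*79^1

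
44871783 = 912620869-867749086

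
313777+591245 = 905022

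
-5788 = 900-6688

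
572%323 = 249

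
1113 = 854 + 259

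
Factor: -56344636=-1*2^2*37^1*380707^1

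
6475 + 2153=8628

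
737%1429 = 737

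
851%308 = 235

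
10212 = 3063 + 7149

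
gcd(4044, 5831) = 1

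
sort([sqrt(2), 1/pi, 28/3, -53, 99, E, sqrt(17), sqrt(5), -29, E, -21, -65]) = [-65, -53, -29, -21, 1/pi, sqrt(2), sqrt(5), E, E, sqrt(17), 28/3, 99]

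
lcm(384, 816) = 6528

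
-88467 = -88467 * 1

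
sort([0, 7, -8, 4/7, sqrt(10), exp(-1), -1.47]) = [-8, -1.47, 0, exp(-1), 4/7, sqrt(10), 7]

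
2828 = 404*7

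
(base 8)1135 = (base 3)211102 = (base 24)115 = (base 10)605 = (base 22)15b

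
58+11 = 69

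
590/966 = 295/483 ≈ 0.611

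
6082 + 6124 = 12206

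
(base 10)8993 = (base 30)9tn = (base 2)10001100100001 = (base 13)412a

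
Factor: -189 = -1 * 3^3 * 7^1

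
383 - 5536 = -5153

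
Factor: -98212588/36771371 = -1*2^2*7^(-1)*13^(-1)*31^1*404081^(-1)*792037^1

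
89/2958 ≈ 0.0301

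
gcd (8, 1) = 1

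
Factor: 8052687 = 3^2 * 41^1 * 139^1 * 157^1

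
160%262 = 160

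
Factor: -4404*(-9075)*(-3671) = -1*2^2*3^2*5^2*11^2*367^1*3671^1 = -146716287300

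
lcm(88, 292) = 6424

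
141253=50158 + 91095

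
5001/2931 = 1667/977≈1.71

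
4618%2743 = 1875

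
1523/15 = 101 + 8/15 ≈ 101.53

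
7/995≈0.00704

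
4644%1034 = 508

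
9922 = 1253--8669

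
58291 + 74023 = 132314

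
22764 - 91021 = -68257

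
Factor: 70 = 2^1 * 5^1 * 7^1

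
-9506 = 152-9658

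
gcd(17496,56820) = 12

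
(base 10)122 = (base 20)62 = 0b1111010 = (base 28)4a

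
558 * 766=427428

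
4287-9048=-4761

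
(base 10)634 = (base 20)1be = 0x27a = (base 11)527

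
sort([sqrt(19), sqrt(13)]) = [sqrt(13), sqrt(19)]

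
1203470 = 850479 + 352991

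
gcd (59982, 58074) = 6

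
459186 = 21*21866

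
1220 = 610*2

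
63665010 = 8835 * 7206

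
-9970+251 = -9719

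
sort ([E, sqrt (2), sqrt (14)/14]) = [sqrt (14)/14, sqrt (2), E]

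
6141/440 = 13+421/440 ≈ 13.96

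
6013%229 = 59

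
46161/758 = 60 + 681/758 ≈ 60.90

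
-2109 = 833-2942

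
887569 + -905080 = -17511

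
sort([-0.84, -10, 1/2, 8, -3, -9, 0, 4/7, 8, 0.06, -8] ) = [-10, -9, -8, -3, -0.84, 0, 0.06, 1/2, 4/7, 8, 8] 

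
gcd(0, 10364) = 10364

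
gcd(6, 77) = 1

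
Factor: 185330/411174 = 3^(-2) * 5^1 * 43^1 * 53^(-1) = 215/477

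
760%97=81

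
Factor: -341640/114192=-1 * 2^(-1) * 5^1 * 61^(-1) * 73^1=-365/122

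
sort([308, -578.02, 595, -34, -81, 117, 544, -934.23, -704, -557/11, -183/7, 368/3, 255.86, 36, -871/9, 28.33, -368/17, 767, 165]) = [-934.23, -704, -578.02, -871/9, -81, -557/11, -34, -183/7, -368/17, 28.33, 36, 117, 368/3, 165, 255.86, 308, 544, 595, 767]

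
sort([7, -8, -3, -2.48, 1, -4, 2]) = [-8, -4, -3, -2.48, 1, 2, 7]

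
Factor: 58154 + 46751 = 5^1 * 20981^1 = 104905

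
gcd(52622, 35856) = 166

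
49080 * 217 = 10650360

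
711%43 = 23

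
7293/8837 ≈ 0.825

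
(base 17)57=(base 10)92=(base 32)2s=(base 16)5c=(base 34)2o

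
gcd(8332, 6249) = 2083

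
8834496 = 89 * 99264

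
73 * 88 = 6424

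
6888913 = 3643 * 1891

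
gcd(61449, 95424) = 3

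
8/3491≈0.00229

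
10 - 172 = -162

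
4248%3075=1173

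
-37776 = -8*4722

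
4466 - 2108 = 2358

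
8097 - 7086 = 1011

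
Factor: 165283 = 197^1 * 839^1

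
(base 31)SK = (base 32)RO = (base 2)1101111000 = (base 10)888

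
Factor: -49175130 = -1 * 2^1 * 3^1 * 5^1 * 79^1 * 20749^1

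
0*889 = 0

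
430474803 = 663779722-233304919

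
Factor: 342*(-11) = -1*2^1*3^2*11^1*19^1 = -3762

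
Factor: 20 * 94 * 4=2^5 * 5^1 * 47^1=7520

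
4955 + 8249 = 13204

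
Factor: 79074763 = 2239^1 * 35317^1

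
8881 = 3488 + 5393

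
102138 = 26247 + 75891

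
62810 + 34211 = 97021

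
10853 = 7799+3054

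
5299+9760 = 15059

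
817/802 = 1 + 15/802 ≈ 1.02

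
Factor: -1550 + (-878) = -1*2^2*607^1 = -2428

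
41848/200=5231/25=209.24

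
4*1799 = 7196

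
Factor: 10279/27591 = 3^(-1)*17^(-1)*19^1 = 19/51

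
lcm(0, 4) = 0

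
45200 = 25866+19334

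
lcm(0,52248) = 0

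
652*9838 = 6414376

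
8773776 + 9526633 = 18300409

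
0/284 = 0 = 0.00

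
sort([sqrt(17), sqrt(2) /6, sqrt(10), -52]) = [-52, sqrt(2) /6, sqrt(10), sqrt(17)]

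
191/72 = 2 + 47/72 ≈ 2.65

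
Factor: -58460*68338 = -1*2^3*5^1*37^1*47^1*79^1*727^1 = -3995039480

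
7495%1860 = 55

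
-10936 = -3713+-7223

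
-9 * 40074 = -360666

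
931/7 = 133 = 133.00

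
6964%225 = 214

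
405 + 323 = 728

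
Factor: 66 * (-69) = -1 * 2^1 * 3^2 * 11^1 * 23^1 = -4554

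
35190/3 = 11730 = 11730.00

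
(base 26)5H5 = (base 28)4OJ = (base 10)3827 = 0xEF3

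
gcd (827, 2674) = 1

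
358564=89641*4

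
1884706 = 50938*37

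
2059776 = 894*2304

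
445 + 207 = 652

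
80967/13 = 6228 + 3/13 ≈ 6228.23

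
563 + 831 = 1394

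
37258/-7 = -5322 - 4/7 ≈ -5322.57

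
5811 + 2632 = 8443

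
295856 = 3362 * 88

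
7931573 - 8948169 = -1016596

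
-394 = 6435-6829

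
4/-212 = -1/53 ≈ -0.0189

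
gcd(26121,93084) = 3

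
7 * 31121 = 217847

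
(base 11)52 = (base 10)57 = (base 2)111001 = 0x39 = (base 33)1o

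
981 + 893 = 1874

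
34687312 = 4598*7544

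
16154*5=80770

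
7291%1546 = 1107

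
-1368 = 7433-8801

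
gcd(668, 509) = 1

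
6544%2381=1782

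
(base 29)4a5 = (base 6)24535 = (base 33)3bt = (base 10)3659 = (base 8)7113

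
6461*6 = 38766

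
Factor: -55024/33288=-1 * 2^1 * 3^(-1) * 73^(-1) * 181^1=-362/219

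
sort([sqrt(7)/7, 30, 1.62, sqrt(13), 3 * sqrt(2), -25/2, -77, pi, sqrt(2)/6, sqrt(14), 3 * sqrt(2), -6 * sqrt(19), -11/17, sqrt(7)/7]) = [-77, -6 * sqrt(19), -25/2, -11/17, sqrt(2)/6, sqrt(7)/7, sqrt(7)/7, 1.62, pi, sqrt(13), sqrt(14), 3 * sqrt(2), 3 * sqrt(2), 30]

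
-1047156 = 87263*(-12) 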